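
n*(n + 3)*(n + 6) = n^3 + 9*n^2 + 18*n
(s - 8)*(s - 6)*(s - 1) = s^3 - 15*s^2 + 62*s - 48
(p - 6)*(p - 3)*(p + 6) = p^3 - 3*p^2 - 36*p + 108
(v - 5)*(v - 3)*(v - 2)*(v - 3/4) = v^4 - 43*v^3/4 + 77*v^2/2 - 213*v/4 + 45/2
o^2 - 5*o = o*(o - 5)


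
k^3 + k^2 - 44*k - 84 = (k - 7)*(k + 2)*(k + 6)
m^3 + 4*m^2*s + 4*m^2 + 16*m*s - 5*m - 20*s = (m - 1)*(m + 5)*(m + 4*s)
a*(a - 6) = a^2 - 6*a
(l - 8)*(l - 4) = l^2 - 12*l + 32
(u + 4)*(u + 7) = u^2 + 11*u + 28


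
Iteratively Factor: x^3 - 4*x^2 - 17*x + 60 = (x - 5)*(x^2 + x - 12) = (x - 5)*(x + 4)*(x - 3)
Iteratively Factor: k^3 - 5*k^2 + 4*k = (k)*(k^2 - 5*k + 4) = k*(k - 1)*(k - 4)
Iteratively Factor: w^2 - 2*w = (w - 2)*(w)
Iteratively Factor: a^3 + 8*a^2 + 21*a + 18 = (a + 3)*(a^2 + 5*a + 6) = (a + 3)^2*(a + 2)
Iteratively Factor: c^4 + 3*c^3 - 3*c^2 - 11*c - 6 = (c - 2)*(c^3 + 5*c^2 + 7*c + 3) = (c - 2)*(c + 1)*(c^2 + 4*c + 3) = (c - 2)*(c + 1)^2*(c + 3)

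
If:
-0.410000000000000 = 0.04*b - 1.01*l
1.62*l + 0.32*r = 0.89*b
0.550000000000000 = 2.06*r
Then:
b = 0.90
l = 0.44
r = 0.27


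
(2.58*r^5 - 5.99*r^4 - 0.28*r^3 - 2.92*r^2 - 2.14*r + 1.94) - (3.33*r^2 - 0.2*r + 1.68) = 2.58*r^5 - 5.99*r^4 - 0.28*r^3 - 6.25*r^2 - 1.94*r + 0.26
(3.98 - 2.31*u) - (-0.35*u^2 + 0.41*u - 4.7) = 0.35*u^2 - 2.72*u + 8.68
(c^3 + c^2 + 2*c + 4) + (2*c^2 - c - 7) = c^3 + 3*c^2 + c - 3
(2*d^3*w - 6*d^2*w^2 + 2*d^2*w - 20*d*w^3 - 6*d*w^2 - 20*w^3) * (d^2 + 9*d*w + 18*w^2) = 2*d^5*w + 12*d^4*w^2 + 2*d^4*w - 38*d^3*w^3 + 12*d^3*w^2 - 288*d^2*w^4 - 38*d^2*w^3 - 360*d*w^5 - 288*d*w^4 - 360*w^5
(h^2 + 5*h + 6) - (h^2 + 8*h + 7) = -3*h - 1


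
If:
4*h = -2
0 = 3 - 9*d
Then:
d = 1/3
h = -1/2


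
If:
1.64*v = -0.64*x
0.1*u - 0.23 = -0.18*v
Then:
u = 0.702439024390244*x + 2.3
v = -0.390243902439024*x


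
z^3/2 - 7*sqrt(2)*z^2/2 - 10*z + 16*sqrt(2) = (z/2 + sqrt(2))*(z - 8*sqrt(2))*(z - sqrt(2))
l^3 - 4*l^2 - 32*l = l*(l - 8)*(l + 4)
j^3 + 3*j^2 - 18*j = j*(j - 3)*(j + 6)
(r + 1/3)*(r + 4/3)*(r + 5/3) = r^3 + 10*r^2/3 + 29*r/9 + 20/27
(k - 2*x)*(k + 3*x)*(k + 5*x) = k^3 + 6*k^2*x - k*x^2 - 30*x^3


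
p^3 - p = p*(p - 1)*(p + 1)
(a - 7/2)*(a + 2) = a^2 - 3*a/2 - 7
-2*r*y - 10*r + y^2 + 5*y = (-2*r + y)*(y + 5)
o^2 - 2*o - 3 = (o - 3)*(o + 1)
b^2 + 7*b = b*(b + 7)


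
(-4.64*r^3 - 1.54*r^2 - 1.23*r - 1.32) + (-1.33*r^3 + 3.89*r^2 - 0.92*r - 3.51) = -5.97*r^3 + 2.35*r^2 - 2.15*r - 4.83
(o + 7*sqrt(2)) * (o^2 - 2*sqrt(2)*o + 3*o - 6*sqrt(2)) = o^3 + 3*o^2 + 5*sqrt(2)*o^2 - 28*o + 15*sqrt(2)*o - 84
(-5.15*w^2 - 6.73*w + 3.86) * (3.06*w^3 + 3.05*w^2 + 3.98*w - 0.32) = -15.759*w^5 - 36.3013*w^4 - 29.2119*w^3 - 13.3644*w^2 + 17.5164*w - 1.2352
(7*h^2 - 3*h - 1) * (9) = 63*h^2 - 27*h - 9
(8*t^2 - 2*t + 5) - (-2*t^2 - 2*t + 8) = 10*t^2 - 3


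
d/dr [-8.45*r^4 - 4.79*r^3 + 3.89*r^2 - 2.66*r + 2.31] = -33.8*r^3 - 14.37*r^2 + 7.78*r - 2.66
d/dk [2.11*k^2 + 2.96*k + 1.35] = 4.22*k + 2.96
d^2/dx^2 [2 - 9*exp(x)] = -9*exp(x)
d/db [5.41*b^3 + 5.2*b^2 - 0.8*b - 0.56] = 16.23*b^2 + 10.4*b - 0.8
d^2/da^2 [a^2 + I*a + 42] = 2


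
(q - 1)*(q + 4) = q^2 + 3*q - 4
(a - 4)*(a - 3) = a^2 - 7*a + 12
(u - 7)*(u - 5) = u^2 - 12*u + 35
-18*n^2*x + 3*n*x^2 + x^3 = x*(-3*n + x)*(6*n + x)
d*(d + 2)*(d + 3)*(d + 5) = d^4 + 10*d^3 + 31*d^2 + 30*d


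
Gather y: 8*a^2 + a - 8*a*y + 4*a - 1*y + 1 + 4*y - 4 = 8*a^2 + 5*a + y*(3 - 8*a) - 3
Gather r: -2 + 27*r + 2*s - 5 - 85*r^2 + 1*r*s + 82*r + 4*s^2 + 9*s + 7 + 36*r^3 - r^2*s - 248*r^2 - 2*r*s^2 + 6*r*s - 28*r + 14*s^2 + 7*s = 36*r^3 + r^2*(-s - 333) + r*(-2*s^2 + 7*s + 81) + 18*s^2 + 18*s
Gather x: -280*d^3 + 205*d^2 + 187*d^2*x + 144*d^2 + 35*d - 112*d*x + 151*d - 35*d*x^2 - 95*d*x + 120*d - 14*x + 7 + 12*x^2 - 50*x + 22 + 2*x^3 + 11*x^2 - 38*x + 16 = -280*d^3 + 349*d^2 + 306*d + 2*x^3 + x^2*(23 - 35*d) + x*(187*d^2 - 207*d - 102) + 45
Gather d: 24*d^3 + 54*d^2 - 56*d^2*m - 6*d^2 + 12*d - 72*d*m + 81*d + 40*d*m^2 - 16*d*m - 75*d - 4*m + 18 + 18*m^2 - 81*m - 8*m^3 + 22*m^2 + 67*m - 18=24*d^3 + d^2*(48 - 56*m) + d*(40*m^2 - 88*m + 18) - 8*m^3 + 40*m^2 - 18*m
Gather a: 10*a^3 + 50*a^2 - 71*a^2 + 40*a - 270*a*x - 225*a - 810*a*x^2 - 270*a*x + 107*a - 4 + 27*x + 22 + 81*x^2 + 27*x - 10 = 10*a^3 - 21*a^2 + a*(-810*x^2 - 540*x - 78) + 81*x^2 + 54*x + 8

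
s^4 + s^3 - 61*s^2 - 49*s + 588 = (s - 7)*(s - 3)*(s + 4)*(s + 7)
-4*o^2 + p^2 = (-2*o + p)*(2*o + p)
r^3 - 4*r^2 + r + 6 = (r - 3)*(r - 2)*(r + 1)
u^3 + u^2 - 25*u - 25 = (u - 5)*(u + 1)*(u + 5)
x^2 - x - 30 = (x - 6)*(x + 5)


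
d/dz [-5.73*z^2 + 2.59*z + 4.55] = 2.59 - 11.46*z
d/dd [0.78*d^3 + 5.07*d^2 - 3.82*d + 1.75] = 2.34*d^2 + 10.14*d - 3.82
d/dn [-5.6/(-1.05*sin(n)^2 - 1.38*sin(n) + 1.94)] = -(11.76*sin(n) + 7.728)*cos(n)/(1.05*sin(n)^2 + 1.38*sin(n) - 1.94)^2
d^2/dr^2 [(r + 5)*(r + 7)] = 2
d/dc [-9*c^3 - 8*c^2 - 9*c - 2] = -27*c^2 - 16*c - 9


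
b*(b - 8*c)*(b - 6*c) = b^3 - 14*b^2*c + 48*b*c^2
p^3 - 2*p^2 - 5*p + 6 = (p - 3)*(p - 1)*(p + 2)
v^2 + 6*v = v*(v + 6)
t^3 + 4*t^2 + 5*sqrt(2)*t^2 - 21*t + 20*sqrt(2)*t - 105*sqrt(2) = (t - 3)*(t + 7)*(t + 5*sqrt(2))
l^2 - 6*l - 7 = (l - 7)*(l + 1)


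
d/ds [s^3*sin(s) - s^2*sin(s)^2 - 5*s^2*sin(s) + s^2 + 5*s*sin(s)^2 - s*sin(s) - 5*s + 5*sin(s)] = s^3*cos(s) + 3*s^2*sin(s) - s^2*sin(2*s) - 5*s^2*cos(s) - 10*s*sin(s) + 5*s*sin(2*s) - s*cos(s) + s*cos(2*s) + s - sin(s) + 5*cos(s) - 5*cos(2*s)/2 - 5/2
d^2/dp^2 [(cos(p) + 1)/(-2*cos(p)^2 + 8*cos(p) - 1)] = (-36*sin(p)^4*cos(p) - 32*sin(p)^4 + 104*sin(p)^2 - 64*cos(p) + 9*cos(3*p) + 2*cos(5*p) + 68)/(2*sin(p)^2 + 8*cos(p) - 3)^3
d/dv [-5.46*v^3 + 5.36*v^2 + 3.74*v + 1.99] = -16.38*v^2 + 10.72*v + 3.74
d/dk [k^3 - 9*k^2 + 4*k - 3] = 3*k^2 - 18*k + 4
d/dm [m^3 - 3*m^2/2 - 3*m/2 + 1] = 3*m^2 - 3*m - 3/2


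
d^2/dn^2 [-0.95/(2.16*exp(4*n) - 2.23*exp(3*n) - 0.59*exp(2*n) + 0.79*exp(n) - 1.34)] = (0.95*(8.64*exp(3*n) - 6.69*exp(2*n) - 1.18*exp(n) + 0.79)*(17.28*exp(3*n) - 13.38*exp(2*n) - 2.36*exp(n) + 1.58)*exp(n) + (32.832*exp(3*n) - 19.0665*exp(2*n) - 2.242*exp(n) + 0.7505)*(-2.16*exp(4*n) + 2.23*exp(3*n) + 0.59*exp(2*n) - 0.79*exp(n) + 1.34))*exp(n)/(-2.16*exp(4*n) + 2.23*exp(3*n) + 0.59*exp(2*n) - 0.79*exp(n) + 1.34)^3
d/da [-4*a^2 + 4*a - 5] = 4 - 8*a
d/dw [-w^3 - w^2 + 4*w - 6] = -3*w^2 - 2*w + 4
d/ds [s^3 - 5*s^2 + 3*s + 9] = 3*s^2 - 10*s + 3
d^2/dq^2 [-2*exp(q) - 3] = -2*exp(q)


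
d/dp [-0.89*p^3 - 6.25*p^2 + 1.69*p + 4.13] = -2.67*p^2 - 12.5*p + 1.69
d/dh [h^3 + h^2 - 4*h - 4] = 3*h^2 + 2*h - 4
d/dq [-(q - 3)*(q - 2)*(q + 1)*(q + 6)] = -4*q^3 - 6*q^2 + 46*q - 12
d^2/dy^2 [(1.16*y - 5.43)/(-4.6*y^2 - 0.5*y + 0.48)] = (-(1.16*y - 5.43)*(9.2*y + 0.5)*(18.4*y + 1.0) + (32.016*y - 48.796)*(4.6*y^2 + 0.5*y - 0.48))/(4.6*y^2 + 0.5*y - 0.48)^3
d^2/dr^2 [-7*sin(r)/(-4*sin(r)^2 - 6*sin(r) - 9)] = 7*(-16*sin(r)^5 + 24*sin(r)^4 + 248*sin(r)^3 + 54*sin(r)^2 - 297*sin(r) - 108)/(4*sin(r)^2 + 6*sin(r) + 9)^3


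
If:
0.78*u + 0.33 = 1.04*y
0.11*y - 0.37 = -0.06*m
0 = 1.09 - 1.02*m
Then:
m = 1.07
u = 3.28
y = 2.78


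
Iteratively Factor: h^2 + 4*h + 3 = (h + 1)*(h + 3)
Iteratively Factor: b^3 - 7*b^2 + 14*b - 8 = (b - 4)*(b^2 - 3*b + 2) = (b - 4)*(b - 2)*(b - 1)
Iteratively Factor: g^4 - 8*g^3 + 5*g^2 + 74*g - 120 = (g - 4)*(g^3 - 4*g^2 - 11*g + 30) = (g - 4)*(g - 2)*(g^2 - 2*g - 15) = (g - 4)*(g - 2)*(g + 3)*(g - 5)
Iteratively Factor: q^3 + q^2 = (q + 1)*(q^2) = q*(q + 1)*(q)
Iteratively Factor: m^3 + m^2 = (m + 1)*(m^2) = m*(m + 1)*(m)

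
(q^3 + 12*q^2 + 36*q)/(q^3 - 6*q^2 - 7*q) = (q^2 + 12*q + 36)/(q^2 - 6*q - 7)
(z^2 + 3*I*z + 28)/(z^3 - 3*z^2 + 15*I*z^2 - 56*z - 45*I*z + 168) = (z - 4*I)/(z^2 + z*(-3 + 8*I) - 24*I)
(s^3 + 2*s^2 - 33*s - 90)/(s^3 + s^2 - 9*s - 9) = (s^2 - s - 30)/(s^2 - 2*s - 3)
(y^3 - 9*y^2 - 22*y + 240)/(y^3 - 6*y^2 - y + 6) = (y^2 - 3*y - 40)/(y^2 - 1)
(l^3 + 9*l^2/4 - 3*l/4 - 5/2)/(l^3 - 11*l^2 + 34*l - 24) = (4*l^2 + 13*l + 10)/(4*(l^2 - 10*l + 24))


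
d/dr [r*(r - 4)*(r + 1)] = 3*r^2 - 6*r - 4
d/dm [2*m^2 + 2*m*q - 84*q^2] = 4*m + 2*q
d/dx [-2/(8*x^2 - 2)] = 8*x/(4*x^2 - 1)^2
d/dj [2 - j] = -1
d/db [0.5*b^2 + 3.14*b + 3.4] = 1.0*b + 3.14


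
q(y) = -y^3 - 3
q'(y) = -3*y^2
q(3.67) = -52.43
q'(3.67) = -40.41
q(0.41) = -3.07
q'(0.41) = -0.50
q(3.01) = -30.27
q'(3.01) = -27.18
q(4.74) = -109.50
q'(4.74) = -67.40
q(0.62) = -3.24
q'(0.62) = -1.15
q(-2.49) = 12.44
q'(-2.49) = -18.60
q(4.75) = -110.17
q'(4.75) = -67.69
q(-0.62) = -2.76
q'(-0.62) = -1.15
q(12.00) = -1731.00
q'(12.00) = -432.00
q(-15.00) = 3372.00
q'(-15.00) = -675.00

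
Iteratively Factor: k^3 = (k)*(k^2) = k^2*(k)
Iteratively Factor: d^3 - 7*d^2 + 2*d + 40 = (d - 4)*(d^2 - 3*d - 10) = (d - 4)*(d + 2)*(d - 5)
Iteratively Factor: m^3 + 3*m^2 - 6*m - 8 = (m - 2)*(m^2 + 5*m + 4) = (m - 2)*(m + 4)*(m + 1)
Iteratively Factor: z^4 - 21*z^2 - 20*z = (z + 4)*(z^3 - 4*z^2 - 5*z) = (z + 1)*(z + 4)*(z^2 - 5*z) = (z - 5)*(z + 1)*(z + 4)*(z)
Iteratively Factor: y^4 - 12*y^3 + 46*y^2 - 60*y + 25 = (y - 1)*(y^3 - 11*y^2 + 35*y - 25) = (y - 1)^2*(y^2 - 10*y + 25) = (y - 5)*(y - 1)^2*(y - 5)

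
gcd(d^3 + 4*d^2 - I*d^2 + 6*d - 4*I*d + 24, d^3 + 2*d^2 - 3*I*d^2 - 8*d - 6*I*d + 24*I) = d^2 + d*(4 - 3*I) - 12*I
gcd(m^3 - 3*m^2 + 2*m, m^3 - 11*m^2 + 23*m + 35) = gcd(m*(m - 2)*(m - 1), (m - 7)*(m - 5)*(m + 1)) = 1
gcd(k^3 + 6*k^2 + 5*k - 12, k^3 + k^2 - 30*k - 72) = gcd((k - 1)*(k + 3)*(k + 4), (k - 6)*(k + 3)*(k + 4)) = k^2 + 7*k + 12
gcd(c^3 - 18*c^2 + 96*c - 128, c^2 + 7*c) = 1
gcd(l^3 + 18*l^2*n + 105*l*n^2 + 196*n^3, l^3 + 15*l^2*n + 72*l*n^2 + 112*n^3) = l^2 + 11*l*n + 28*n^2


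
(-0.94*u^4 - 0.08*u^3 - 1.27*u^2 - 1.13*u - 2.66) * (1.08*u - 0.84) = -1.0152*u^5 + 0.7032*u^4 - 1.3044*u^3 - 0.1536*u^2 - 1.9236*u + 2.2344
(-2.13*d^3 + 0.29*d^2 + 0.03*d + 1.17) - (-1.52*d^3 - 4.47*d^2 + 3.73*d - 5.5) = -0.61*d^3 + 4.76*d^2 - 3.7*d + 6.67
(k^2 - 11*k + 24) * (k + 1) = k^3 - 10*k^2 + 13*k + 24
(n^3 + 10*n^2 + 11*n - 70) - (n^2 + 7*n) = n^3 + 9*n^2 + 4*n - 70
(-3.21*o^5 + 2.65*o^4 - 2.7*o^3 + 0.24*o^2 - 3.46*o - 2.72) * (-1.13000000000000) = 3.6273*o^5 - 2.9945*o^4 + 3.051*o^3 - 0.2712*o^2 + 3.9098*o + 3.0736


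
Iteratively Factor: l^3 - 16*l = (l)*(l^2 - 16) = l*(l + 4)*(l - 4)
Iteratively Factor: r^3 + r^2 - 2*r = (r - 1)*(r^2 + 2*r) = (r - 1)*(r + 2)*(r)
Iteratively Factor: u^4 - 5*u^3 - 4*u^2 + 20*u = (u + 2)*(u^3 - 7*u^2 + 10*u) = (u - 2)*(u + 2)*(u^2 - 5*u) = (u - 5)*(u - 2)*(u + 2)*(u)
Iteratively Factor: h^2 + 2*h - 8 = (h - 2)*(h + 4)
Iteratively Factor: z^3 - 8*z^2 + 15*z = (z)*(z^2 - 8*z + 15) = z*(z - 3)*(z - 5)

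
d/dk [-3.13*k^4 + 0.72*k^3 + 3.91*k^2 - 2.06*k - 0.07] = -12.52*k^3 + 2.16*k^2 + 7.82*k - 2.06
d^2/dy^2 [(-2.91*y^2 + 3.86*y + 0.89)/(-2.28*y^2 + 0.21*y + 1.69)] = (-1.4210854715202e-14*y^4 - 37.345032*y^3 + 39.517416*y^2 - 86.68332*y + 12.425136)/(11.852352*y^6 - 3.274992*y^5 - 26.054244*y^4 + 4.845771*y^3 + 19.312137*y^2 - 1.799343*y - 4.826809)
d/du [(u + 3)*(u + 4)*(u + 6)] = 3*u^2 + 26*u + 54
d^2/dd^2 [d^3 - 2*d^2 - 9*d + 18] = 6*d - 4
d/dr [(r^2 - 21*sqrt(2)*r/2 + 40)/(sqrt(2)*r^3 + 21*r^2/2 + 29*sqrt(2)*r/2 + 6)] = (-4*sqrt(2)*r^4 + 168*r^3 + 19*sqrt(2)*r^2 - 3312*r - 2572*sqrt(2))/(8*r^6 + 84*sqrt(2)*r^5 + 673*r^4 + 1266*sqrt(2)*r^3 + 2186*r^2 + 696*sqrt(2)*r + 144)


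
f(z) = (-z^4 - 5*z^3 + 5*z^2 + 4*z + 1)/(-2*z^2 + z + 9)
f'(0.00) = 0.43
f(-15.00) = 71.68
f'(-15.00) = -12.30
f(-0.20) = 0.05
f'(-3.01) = -3.48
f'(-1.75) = -202.74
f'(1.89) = -24.80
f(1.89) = -5.36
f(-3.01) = -7.30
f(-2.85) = -7.92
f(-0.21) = 0.05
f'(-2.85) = -4.41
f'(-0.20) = 0.15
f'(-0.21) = 0.14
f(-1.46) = 5.14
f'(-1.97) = -532.59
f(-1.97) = -48.77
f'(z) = (4*z - 1)*(-z^4 - 5*z^3 + 5*z^2 + 4*z + 1)/(-2*z^2 + z + 9)^2 + (-4*z^3 - 15*z^2 + 10*z + 4)/(-2*z^2 + z + 9) = (4*z^5 + 7*z^4 - 46*z^3 - 122*z^2 + 94*z + 35)/(4*z^4 - 4*z^3 - 35*z^2 + 18*z + 81)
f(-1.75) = 23.76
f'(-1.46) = -19.92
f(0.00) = 0.11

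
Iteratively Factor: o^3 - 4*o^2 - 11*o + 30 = (o + 3)*(o^2 - 7*o + 10) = (o - 2)*(o + 3)*(o - 5)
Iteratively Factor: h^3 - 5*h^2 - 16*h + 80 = (h - 4)*(h^2 - h - 20) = (h - 4)*(h + 4)*(h - 5)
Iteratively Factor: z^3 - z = (z + 1)*(z^2 - z) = (z - 1)*(z + 1)*(z)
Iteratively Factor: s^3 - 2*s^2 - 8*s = (s - 4)*(s^2 + 2*s) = s*(s - 4)*(s + 2)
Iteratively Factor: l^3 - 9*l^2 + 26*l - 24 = (l - 2)*(l^2 - 7*l + 12) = (l - 4)*(l - 2)*(l - 3)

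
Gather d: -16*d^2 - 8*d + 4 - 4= -16*d^2 - 8*d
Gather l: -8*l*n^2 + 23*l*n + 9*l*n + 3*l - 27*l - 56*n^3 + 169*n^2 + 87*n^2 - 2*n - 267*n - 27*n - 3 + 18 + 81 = l*(-8*n^2 + 32*n - 24) - 56*n^3 + 256*n^2 - 296*n + 96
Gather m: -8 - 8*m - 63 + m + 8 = -7*m - 63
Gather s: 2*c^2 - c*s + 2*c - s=2*c^2 + 2*c + s*(-c - 1)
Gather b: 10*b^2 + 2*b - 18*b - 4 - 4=10*b^2 - 16*b - 8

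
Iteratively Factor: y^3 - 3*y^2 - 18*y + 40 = (y + 4)*(y^2 - 7*y + 10) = (y - 2)*(y + 4)*(y - 5)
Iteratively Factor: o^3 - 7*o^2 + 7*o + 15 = (o - 5)*(o^2 - 2*o - 3) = (o - 5)*(o + 1)*(o - 3)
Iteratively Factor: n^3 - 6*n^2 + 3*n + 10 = (n - 2)*(n^2 - 4*n - 5) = (n - 2)*(n + 1)*(n - 5)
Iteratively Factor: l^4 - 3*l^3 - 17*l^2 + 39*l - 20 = (l - 1)*(l^3 - 2*l^2 - 19*l + 20) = (l - 1)^2*(l^2 - l - 20) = (l - 5)*(l - 1)^2*(l + 4)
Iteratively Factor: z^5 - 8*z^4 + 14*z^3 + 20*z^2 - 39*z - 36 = (z - 3)*(z^4 - 5*z^3 - z^2 + 17*z + 12) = (z - 4)*(z - 3)*(z^3 - z^2 - 5*z - 3) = (z - 4)*(z - 3)*(z + 1)*(z^2 - 2*z - 3) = (z - 4)*(z - 3)^2*(z + 1)*(z + 1)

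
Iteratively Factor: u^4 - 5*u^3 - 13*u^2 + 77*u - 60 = (u - 3)*(u^3 - 2*u^2 - 19*u + 20) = (u - 3)*(u + 4)*(u^2 - 6*u + 5) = (u - 3)*(u - 1)*(u + 4)*(u - 5)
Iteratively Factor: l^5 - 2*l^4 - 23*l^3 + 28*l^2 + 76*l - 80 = (l - 2)*(l^4 - 23*l^2 - 18*l + 40) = (l - 5)*(l - 2)*(l^3 + 5*l^2 + 2*l - 8) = (l - 5)*(l - 2)*(l - 1)*(l^2 + 6*l + 8) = (l - 5)*(l - 2)*(l - 1)*(l + 2)*(l + 4)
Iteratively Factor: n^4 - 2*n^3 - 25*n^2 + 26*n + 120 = (n + 4)*(n^3 - 6*n^2 - n + 30) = (n + 2)*(n + 4)*(n^2 - 8*n + 15) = (n - 3)*(n + 2)*(n + 4)*(n - 5)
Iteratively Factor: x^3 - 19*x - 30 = (x + 2)*(x^2 - 2*x - 15) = (x - 5)*(x + 2)*(x + 3)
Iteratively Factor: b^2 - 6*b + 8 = (b - 4)*(b - 2)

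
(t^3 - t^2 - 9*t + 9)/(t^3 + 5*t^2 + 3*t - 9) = (t - 3)/(t + 3)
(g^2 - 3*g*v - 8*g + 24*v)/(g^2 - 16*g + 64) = (g - 3*v)/(g - 8)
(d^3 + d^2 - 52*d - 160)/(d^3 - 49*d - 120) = (d + 4)/(d + 3)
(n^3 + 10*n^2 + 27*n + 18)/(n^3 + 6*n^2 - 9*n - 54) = (n + 1)/(n - 3)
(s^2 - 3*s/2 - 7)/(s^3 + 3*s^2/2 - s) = (2*s - 7)/(s*(2*s - 1))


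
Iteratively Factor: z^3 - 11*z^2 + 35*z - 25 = (z - 5)*(z^2 - 6*z + 5) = (z - 5)^2*(z - 1)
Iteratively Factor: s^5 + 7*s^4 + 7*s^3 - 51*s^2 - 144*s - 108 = (s + 3)*(s^4 + 4*s^3 - 5*s^2 - 36*s - 36) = (s - 3)*(s + 3)*(s^3 + 7*s^2 + 16*s + 12) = (s - 3)*(s + 2)*(s + 3)*(s^2 + 5*s + 6) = (s - 3)*(s + 2)^2*(s + 3)*(s + 3)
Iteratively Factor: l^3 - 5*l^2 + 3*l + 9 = (l - 3)*(l^2 - 2*l - 3) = (l - 3)*(l + 1)*(l - 3)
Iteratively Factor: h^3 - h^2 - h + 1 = (h - 1)*(h^2 - 1) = (h - 1)^2*(h + 1)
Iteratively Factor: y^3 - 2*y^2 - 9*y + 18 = (y - 3)*(y^2 + y - 6) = (y - 3)*(y + 3)*(y - 2)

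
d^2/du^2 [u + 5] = 0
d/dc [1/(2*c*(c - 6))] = (3 - c)/(c^2*(c^2 - 12*c + 36))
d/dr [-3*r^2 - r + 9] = -6*r - 1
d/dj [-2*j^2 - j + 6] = -4*j - 1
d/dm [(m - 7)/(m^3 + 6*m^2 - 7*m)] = (m*(m^2 + 6*m - 7) - (m - 7)*(3*m^2 + 12*m - 7))/(m^2*(m^2 + 6*m - 7)^2)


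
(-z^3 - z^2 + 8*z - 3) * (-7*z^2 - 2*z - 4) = 7*z^5 + 9*z^4 - 50*z^3 + 9*z^2 - 26*z + 12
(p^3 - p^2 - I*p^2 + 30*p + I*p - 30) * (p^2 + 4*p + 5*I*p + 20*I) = p^5 + 3*p^4 + 4*I*p^4 + 31*p^3 + 12*I*p^3 + 105*p^2 + 134*I*p^2 - 140*p + 450*I*p - 600*I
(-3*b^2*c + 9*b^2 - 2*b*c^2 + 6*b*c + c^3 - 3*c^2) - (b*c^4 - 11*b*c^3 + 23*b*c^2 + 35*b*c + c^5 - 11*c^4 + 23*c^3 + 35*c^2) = -3*b^2*c + 9*b^2 - b*c^4 + 11*b*c^3 - 25*b*c^2 - 29*b*c - c^5 + 11*c^4 - 22*c^3 - 38*c^2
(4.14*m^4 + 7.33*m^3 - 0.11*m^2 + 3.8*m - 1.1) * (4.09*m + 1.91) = 16.9326*m^5 + 37.8871*m^4 + 13.5504*m^3 + 15.3319*m^2 + 2.759*m - 2.101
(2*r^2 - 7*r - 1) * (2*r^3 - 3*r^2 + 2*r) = 4*r^5 - 20*r^4 + 23*r^3 - 11*r^2 - 2*r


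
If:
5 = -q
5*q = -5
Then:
No Solution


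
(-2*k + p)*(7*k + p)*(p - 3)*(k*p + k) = -14*k^3*p^2 + 28*k^3*p + 42*k^3 + 5*k^2*p^3 - 10*k^2*p^2 - 15*k^2*p + k*p^4 - 2*k*p^3 - 3*k*p^2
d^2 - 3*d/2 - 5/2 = (d - 5/2)*(d + 1)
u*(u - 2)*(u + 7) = u^3 + 5*u^2 - 14*u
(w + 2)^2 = w^2 + 4*w + 4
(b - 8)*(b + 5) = b^2 - 3*b - 40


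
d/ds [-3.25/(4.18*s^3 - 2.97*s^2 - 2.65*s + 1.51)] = (40.755*s^2 - 19.305*s - 8.6125)/(4.18*s^3 - 2.97*s^2 - 2.65*s + 1.51)^2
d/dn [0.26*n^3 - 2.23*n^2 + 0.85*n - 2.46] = 0.78*n^2 - 4.46*n + 0.85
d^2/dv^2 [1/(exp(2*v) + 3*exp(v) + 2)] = (2*(2*exp(v) + 3)^2*exp(v) - (4*exp(v) + 3)*(exp(2*v) + 3*exp(v) + 2))*exp(v)/(exp(2*v) + 3*exp(v) + 2)^3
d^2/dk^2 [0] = 0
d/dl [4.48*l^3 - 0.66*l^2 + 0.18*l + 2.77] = 13.44*l^2 - 1.32*l + 0.18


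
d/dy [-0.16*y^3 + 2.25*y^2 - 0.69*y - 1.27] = -0.48*y^2 + 4.5*y - 0.69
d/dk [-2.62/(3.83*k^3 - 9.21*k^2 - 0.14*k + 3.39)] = (30.1038*k^2 - 48.2604*k - 0.3668)/(3.83*k^3 - 9.21*k^2 - 0.14*k + 3.39)^2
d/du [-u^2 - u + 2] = -2*u - 1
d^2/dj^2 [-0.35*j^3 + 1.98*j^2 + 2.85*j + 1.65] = 3.96 - 2.1*j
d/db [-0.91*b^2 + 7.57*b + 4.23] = 7.57 - 1.82*b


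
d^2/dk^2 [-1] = 0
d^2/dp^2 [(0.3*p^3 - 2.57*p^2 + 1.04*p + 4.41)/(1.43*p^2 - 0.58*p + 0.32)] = (-7.105427357601e-15*p^4 - 0.0824439999999953*p^3 + 60.830166*p^2 - 24.617028*p - 1.209272)/(2.924207*p^6 - 3.558126*p^5 + 3.40626*p^4 - 1.78756*p^3 + 0.76224*p^2 - 0.178176*p + 0.032768)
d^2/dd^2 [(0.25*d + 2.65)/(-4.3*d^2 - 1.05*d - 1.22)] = (-(0.25*d + 2.65)*(8.6*d + 1.05)*(17.2*d + 2.1) + (6.45*d + 23.315)*(4.3*d^2 + 1.05*d + 1.22))/(4.3*d^2 + 1.05*d + 1.22)^3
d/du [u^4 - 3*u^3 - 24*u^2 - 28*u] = 4*u^3 - 9*u^2 - 48*u - 28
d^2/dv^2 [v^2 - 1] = 2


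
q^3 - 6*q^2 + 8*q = q*(q - 4)*(q - 2)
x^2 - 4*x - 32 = (x - 8)*(x + 4)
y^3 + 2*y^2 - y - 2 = (y - 1)*(y + 1)*(y + 2)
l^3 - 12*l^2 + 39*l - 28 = (l - 7)*(l - 4)*(l - 1)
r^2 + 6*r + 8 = (r + 2)*(r + 4)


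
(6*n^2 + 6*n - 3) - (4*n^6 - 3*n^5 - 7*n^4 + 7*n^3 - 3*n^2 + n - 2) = -4*n^6 + 3*n^5 + 7*n^4 - 7*n^3 + 9*n^2 + 5*n - 1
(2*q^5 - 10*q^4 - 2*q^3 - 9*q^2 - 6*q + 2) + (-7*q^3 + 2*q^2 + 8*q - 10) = 2*q^5 - 10*q^4 - 9*q^3 - 7*q^2 + 2*q - 8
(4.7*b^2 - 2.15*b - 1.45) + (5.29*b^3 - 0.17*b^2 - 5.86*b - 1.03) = 5.29*b^3 + 4.53*b^2 - 8.01*b - 2.48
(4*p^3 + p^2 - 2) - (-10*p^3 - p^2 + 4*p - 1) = 14*p^3 + 2*p^2 - 4*p - 1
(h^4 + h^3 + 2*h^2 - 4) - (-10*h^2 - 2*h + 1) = h^4 + h^3 + 12*h^2 + 2*h - 5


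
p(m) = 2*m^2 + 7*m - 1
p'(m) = 4*m + 7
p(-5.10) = 15.32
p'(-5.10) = -13.40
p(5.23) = 90.32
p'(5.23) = 27.92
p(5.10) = 86.72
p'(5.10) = 27.40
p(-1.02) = -6.06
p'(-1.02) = 2.92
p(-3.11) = -3.43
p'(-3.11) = -5.44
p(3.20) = 41.88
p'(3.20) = 19.80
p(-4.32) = 6.08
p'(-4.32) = -10.28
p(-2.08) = -6.91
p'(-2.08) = -1.32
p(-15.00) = 344.00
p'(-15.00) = -53.00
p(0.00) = -1.00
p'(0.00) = 7.00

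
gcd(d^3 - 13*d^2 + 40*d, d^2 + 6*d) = d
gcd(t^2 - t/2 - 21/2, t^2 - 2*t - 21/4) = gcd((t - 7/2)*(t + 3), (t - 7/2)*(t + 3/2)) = t - 7/2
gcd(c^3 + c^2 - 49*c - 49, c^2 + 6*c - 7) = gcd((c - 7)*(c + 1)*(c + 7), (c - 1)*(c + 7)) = c + 7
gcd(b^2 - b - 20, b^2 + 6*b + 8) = b + 4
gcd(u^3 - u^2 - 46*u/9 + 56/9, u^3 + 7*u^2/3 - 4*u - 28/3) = u^2 + u/3 - 14/3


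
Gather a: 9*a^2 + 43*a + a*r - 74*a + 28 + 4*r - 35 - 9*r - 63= 9*a^2 + a*(r - 31) - 5*r - 70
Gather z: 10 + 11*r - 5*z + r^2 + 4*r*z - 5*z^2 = r^2 + 11*r - 5*z^2 + z*(4*r - 5) + 10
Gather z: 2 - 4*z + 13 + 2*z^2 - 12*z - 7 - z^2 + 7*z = z^2 - 9*z + 8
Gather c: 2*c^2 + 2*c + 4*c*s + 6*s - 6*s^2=2*c^2 + c*(4*s + 2) - 6*s^2 + 6*s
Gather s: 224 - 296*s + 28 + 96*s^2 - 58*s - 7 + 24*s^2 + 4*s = 120*s^2 - 350*s + 245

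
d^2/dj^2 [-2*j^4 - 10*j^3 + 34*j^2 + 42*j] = -24*j^2 - 60*j + 68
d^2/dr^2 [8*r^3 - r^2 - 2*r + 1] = 48*r - 2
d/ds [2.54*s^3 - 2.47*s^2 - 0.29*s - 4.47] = 7.62*s^2 - 4.94*s - 0.29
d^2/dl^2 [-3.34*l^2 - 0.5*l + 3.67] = -6.68000000000000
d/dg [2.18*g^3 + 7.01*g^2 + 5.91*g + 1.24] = 6.54*g^2 + 14.02*g + 5.91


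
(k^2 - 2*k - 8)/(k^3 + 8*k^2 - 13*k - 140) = (k + 2)/(k^2 + 12*k + 35)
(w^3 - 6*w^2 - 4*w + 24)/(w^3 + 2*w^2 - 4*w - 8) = (w - 6)/(w + 2)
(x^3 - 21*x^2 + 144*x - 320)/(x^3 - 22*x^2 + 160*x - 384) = (x - 5)/(x - 6)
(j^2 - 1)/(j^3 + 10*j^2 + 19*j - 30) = (j + 1)/(j^2 + 11*j + 30)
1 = 1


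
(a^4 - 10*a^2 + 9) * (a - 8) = a^5 - 8*a^4 - 10*a^3 + 80*a^2 + 9*a - 72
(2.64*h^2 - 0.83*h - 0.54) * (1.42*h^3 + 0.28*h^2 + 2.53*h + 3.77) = 3.7488*h^5 - 0.4394*h^4 + 5.68*h^3 + 7.7017*h^2 - 4.4953*h - 2.0358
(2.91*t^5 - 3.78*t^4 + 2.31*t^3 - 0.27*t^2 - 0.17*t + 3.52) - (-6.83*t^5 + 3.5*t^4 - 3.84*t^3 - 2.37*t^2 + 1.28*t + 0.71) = 9.74*t^5 - 7.28*t^4 + 6.15*t^3 + 2.1*t^2 - 1.45*t + 2.81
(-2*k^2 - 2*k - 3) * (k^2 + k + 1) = -2*k^4 - 4*k^3 - 7*k^2 - 5*k - 3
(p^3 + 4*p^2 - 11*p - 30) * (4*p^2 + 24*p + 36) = 4*p^5 + 40*p^4 + 88*p^3 - 240*p^2 - 1116*p - 1080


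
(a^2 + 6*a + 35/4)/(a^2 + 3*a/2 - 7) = (a + 5/2)/(a - 2)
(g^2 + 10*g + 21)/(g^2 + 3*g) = (g + 7)/g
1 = 1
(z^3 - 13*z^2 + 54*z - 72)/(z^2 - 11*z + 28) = (z^2 - 9*z + 18)/(z - 7)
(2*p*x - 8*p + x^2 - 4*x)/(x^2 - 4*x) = (2*p + x)/x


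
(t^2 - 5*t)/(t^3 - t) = (t - 5)/(t^2 - 1)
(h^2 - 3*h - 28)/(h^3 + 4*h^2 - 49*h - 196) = 1/(h + 7)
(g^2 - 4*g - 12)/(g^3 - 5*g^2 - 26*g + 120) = (g + 2)/(g^2 + g - 20)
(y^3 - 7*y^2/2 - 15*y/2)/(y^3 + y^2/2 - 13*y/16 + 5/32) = 16*y*(2*y^2 - 7*y - 15)/(32*y^3 + 16*y^2 - 26*y + 5)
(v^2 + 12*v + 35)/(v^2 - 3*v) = (v^2 + 12*v + 35)/(v*(v - 3))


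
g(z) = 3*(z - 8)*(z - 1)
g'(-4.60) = -54.60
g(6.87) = -19.90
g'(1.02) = -20.88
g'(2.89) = -9.66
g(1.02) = -0.42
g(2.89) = -28.97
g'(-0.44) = -29.64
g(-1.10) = 57.33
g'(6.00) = 9.00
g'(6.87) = 14.22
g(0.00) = 24.00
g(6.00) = -30.00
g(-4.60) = 211.68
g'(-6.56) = -66.36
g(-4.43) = 202.48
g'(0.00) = -27.00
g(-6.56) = 330.22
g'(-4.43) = -53.58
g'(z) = 6*z - 27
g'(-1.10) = -33.60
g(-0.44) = 36.46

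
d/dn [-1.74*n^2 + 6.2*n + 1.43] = 6.2 - 3.48*n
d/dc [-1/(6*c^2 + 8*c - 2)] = (3*c + 2)/(3*c^2 + 4*c - 1)^2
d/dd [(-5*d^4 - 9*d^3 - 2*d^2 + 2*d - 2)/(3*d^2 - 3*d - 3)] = (-10*d^5 + 6*d^4 + 38*d^3 + 27*d^2 + 8*d - 4)/(3*(d^4 - 2*d^3 - d^2 + 2*d + 1))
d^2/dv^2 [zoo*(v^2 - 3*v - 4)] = zoo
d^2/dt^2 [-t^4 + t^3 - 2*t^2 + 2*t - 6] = -12*t^2 + 6*t - 4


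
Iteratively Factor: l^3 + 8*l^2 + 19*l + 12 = (l + 3)*(l^2 + 5*l + 4) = (l + 3)*(l + 4)*(l + 1)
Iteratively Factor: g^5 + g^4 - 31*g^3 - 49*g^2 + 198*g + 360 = (g - 3)*(g^4 + 4*g^3 - 19*g^2 - 106*g - 120) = (g - 3)*(g + 4)*(g^3 - 19*g - 30) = (g - 3)*(g + 3)*(g + 4)*(g^2 - 3*g - 10) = (g - 3)*(g + 2)*(g + 3)*(g + 4)*(g - 5)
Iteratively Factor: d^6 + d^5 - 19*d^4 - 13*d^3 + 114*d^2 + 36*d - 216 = (d - 2)*(d^5 + 3*d^4 - 13*d^3 - 39*d^2 + 36*d + 108) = (d - 3)*(d - 2)*(d^4 + 6*d^3 + 5*d^2 - 24*d - 36) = (d - 3)*(d - 2)*(d + 3)*(d^3 + 3*d^2 - 4*d - 12) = (d - 3)*(d - 2)*(d + 2)*(d + 3)*(d^2 + d - 6) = (d - 3)*(d - 2)^2*(d + 2)*(d + 3)*(d + 3)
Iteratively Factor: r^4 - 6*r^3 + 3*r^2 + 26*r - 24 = (r - 3)*(r^3 - 3*r^2 - 6*r + 8) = (r - 3)*(r + 2)*(r^2 - 5*r + 4) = (r - 4)*(r - 3)*(r + 2)*(r - 1)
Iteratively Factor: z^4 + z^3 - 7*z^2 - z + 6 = (z - 1)*(z^3 + 2*z^2 - 5*z - 6) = (z - 1)*(z + 1)*(z^2 + z - 6) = (z - 2)*(z - 1)*(z + 1)*(z + 3)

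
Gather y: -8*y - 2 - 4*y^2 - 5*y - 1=-4*y^2 - 13*y - 3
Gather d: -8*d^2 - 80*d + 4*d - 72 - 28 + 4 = -8*d^2 - 76*d - 96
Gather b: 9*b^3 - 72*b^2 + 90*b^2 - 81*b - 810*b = 9*b^3 + 18*b^2 - 891*b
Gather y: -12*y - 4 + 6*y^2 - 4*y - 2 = 6*y^2 - 16*y - 6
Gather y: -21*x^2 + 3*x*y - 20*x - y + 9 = -21*x^2 - 20*x + y*(3*x - 1) + 9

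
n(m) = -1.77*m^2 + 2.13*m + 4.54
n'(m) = 2.13 - 3.54*m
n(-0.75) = 1.95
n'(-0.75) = 4.78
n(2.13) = 1.05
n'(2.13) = -5.41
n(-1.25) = -0.89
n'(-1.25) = 6.56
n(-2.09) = -7.64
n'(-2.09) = 9.53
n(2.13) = 1.05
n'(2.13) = -5.41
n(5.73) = -41.37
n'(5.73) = -18.15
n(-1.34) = -1.49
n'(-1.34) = 6.87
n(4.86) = -26.91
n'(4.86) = -15.07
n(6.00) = -46.40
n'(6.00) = -19.11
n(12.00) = -224.78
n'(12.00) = -40.35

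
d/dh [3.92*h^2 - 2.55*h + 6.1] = 7.84*h - 2.55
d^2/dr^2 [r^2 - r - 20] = 2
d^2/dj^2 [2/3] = 0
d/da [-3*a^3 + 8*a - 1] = 8 - 9*a^2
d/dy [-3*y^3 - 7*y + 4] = -9*y^2 - 7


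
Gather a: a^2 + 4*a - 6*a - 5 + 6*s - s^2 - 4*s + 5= a^2 - 2*a - s^2 + 2*s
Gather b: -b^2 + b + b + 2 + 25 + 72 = -b^2 + 2*b + 99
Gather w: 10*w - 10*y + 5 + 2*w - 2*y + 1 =12*w - 12*y + 6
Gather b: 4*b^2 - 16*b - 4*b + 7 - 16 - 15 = 4*b^2 - 20*b - 24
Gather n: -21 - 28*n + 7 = -28*n - 14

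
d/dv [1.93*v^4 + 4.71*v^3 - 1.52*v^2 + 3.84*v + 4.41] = 7.72*v^3 + 14.13*v^2 - 3.04*v + 3.84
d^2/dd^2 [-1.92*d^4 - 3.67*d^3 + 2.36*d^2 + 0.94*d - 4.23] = -23.04*d^2 - 22.02*d + 4.72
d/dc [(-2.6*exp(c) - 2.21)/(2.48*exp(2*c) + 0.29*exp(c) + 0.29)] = (6.448*exp(2*c) + 10.9616*exp(c) - 0.1131)*exp(c)/(6.1504*exp(4*c) + 1.4384*exp(3*c) + 1.5225*exp(2*c) + 0.1682*exp(c) + 0.0841)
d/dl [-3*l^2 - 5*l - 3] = -6*l - 5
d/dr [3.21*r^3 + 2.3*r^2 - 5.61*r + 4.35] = 9.63*r^2 + 4.6*r - 5.61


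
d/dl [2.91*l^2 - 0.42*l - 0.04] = 5.82*l - 0.42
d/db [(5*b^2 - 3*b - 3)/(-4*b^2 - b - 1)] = 17*b*(-b - 2)/(16*b^4 + 8*b^3 + 9*b^2 + 2*b + 1)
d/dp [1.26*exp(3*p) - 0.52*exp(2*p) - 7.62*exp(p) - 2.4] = (3.78*exp(2*p) - 1.04*exp(p) - 7.62)*exp(p)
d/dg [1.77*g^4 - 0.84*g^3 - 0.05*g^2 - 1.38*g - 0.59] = 7.08*g^3 - 2.52*g^2 - 0.1*g - 1.38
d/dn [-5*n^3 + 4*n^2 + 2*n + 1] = -15*n^2 + 8*n + 2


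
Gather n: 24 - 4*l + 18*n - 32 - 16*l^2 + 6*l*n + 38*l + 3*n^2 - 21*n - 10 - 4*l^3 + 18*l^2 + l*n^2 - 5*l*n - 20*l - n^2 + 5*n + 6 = -4*l^3 + 2*l^2 + 14*l + n^2*(l + 2) + n*(l + 2) - 12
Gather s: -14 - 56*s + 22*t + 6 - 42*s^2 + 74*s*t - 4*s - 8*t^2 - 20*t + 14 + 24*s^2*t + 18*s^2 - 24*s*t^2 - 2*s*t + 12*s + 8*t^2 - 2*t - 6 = s^2*(24*t - 24) + s*(-24*t^2 + 72*t - 48)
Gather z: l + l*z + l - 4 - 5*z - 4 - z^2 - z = 2*l - z^2 + z*(l - 6) - 8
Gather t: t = t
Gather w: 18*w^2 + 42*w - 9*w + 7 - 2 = 18*w^2 + 33*w + 5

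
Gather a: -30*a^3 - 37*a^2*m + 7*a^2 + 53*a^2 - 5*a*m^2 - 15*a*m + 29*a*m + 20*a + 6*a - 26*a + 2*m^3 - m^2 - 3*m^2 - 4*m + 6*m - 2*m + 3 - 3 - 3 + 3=-30*a^3 + a^2*(60 - 37*m) + a*(-5*m^2 + 14*m) + 2*m^3 - 4*m^2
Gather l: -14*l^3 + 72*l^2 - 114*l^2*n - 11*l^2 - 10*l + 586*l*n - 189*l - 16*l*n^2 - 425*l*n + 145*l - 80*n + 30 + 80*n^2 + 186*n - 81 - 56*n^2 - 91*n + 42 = -14*l^3 + l^2*(61 - 114*n) + l*(-16*n^2 + 161*n - 54) + 24*n^2 + 15*n - 9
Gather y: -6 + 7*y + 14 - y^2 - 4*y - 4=-y^2 + 3*y + 4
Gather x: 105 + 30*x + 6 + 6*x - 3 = 36*x + 108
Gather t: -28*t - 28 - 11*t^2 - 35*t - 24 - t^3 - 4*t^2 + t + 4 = -t^3 - 15*t^2 - 62*t - 48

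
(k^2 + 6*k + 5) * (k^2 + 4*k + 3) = k^4 + 10*k^3 + 32*k^2 + 38*k + 15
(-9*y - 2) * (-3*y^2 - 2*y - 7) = 27*y^3 + 24*y^2 + 67*y + 14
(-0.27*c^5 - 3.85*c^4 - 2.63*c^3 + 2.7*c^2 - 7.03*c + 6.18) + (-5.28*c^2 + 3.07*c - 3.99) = -0.27*c^5 - 3.85*c^4 - 2.63*c^3 - 2.58*c^2 - 3.96*c + 2.19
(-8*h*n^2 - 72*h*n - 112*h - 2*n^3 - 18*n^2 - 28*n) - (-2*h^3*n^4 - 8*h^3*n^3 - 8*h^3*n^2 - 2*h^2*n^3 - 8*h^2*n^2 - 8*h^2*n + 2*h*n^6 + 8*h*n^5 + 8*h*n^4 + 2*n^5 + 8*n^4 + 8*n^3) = 2*h^3*n^4 + 8*h^3*n^3 + 8*h^3*n^2 + 2*h^2*n^3 + 8*h^2*n^2 + 8*h^2*n - 2*h*n^6 - 8*h*n^5 - 8*h*n^4 - 8*h*n^2 - 72*h*n - 112*h - 2*n^5 - 8*n^4 - 10*n^3 - 18*n^2 - 28*n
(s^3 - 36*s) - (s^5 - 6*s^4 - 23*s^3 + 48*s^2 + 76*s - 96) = -s^5 + 6*s^4 + 24*s^3 - 48*s^2 - 112*s + 96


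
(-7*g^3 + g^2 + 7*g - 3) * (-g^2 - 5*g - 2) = 7*g^5 + 34*g^4 + 2*g^3 - 34*g^2 + g + 6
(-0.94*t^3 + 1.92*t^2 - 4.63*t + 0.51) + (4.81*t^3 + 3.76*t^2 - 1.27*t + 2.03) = 3.87*t^3 + 5.68*t^2 - 5.9*t + 2.54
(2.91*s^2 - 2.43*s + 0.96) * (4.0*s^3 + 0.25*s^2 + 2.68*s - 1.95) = 11.64*s^5 - 8.9925*s^4 + 11.0313*s^3 - 11.9469*s^2 + 7.3113*s - 1.872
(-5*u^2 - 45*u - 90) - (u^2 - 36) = -6*u^2 - 45*u - 54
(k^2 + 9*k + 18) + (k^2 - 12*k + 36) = 2*k^2 - 3*k + 54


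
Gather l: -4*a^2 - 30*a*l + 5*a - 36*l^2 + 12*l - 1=-4*a^2 + 5*a - 36*l^2 + l*(12 - 30*a) - 1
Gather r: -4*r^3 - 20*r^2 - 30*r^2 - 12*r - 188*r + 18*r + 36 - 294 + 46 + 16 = -4*r^3 - 50*r^2 - 182*r - 196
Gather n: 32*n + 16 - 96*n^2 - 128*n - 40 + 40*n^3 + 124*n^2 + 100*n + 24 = 40*n^3 + 28*n^2 + 4*n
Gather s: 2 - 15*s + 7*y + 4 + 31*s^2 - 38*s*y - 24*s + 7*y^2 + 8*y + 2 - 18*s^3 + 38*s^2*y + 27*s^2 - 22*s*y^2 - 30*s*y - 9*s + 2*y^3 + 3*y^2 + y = -18*s^3 + s^2*(38*y + 58) + s*(-22*y^2 - 68*y - 48) + 2*y^3 + 10*y^2 + 16*y + 8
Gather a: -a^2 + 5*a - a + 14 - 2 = -a^2 + 4*a + 12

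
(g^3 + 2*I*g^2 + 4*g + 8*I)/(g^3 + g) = (g^3 + 2*I*g^2 + 4*g + 8*I)/(g^3 + g)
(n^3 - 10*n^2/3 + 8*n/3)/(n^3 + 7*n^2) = (3*n^2 - 10*n + 8)/(3*n*(n + 7))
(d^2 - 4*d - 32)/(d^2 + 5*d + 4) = (d - 8)/(d + 1)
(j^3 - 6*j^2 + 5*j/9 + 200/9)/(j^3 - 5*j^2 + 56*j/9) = (3*j^2 - 10*j - 25)/(j*(3*j - 7))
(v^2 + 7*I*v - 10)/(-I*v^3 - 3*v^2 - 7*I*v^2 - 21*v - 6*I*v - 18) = (I*v^2 - 7*v - 10*I)/(v^3 + v^2*(7 - 3*I) + v*(6 - 21*I) - 18*I)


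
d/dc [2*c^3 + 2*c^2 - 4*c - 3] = 6*c^2 + 4*c - 4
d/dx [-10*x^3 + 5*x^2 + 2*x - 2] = -30*x^2 + 10*x + 2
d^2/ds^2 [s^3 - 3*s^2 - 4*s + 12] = 6*s - 6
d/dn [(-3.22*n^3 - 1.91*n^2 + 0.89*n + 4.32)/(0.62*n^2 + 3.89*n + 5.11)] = (-1.9964*n^4 - 25.0516*n^3 - 57.3443*n^2 - 24.877*n - 12.2569)/(0.3844*n^4 + 4.8236*n^3 + 21.4685*n^2 + 39.7558*n + 26.1121)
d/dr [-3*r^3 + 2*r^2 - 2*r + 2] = -9*r^2 + 4*r - 2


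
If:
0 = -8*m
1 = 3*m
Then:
No Solution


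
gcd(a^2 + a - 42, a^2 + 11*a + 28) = a + 7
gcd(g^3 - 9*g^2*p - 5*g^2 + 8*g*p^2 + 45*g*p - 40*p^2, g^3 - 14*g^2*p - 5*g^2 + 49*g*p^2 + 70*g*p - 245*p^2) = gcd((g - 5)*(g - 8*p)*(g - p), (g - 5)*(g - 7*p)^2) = g - 5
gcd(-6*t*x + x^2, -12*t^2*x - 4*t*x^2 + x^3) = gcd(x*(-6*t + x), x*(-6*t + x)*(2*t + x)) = -6*t*x + x^2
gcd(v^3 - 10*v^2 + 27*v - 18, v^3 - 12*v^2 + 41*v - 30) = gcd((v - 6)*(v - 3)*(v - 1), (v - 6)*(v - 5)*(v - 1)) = v^2 - 7*v + 6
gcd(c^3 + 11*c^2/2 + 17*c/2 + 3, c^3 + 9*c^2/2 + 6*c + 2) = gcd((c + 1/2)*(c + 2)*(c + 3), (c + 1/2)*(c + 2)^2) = c^2 + 5*c/2 + 1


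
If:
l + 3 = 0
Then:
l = -3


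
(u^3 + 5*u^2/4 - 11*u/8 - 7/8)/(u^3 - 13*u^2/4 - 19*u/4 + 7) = (u + 1/2)/(u - 4)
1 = 1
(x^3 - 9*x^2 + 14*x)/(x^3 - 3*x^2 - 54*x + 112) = x*(x - 7)/(x^2 - x - 56)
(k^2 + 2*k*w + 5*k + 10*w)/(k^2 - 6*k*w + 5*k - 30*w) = (-k - 2*w)/(-k + 6*w)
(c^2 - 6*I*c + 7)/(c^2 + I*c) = (c - 7*I)/c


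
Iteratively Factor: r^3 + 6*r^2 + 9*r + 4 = (r + 1)*(r^2 + 5*r + 4) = (r + 1)^2*(r + 4)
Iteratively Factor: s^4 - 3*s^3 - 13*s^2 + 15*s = (s - 5)*(s^3 + 2*s^2 - 3*s) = (s - 5)*(s + 3)*(s^2 - s) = (s - 5)*(s - 1)*(s + 3)*(s)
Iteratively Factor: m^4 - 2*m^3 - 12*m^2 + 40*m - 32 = (m - 2)*(m^3 - 12*m + 16) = (m - 2)^2*(m^2 + 2*m - 8) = (m - 2)^2*(m + 4)*(m - 2)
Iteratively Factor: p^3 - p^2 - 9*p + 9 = (p - 1)*(p^2 - 9) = (p - 3)*(p - 1)*(p + 3)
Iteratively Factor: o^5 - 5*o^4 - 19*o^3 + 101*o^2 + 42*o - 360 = (o - 3)*(o^4 - 2*o^3 - 25*o^2 + 26*o + 120) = (o - 3)*(o + 4)*(o^3 - 6*o^2 - o + 30) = (o - 5)*(o - 3)*(o + 4)*(o^2 - o - 6) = (o - 5)*(o - 3)^2*(o + 4)*(o + 2)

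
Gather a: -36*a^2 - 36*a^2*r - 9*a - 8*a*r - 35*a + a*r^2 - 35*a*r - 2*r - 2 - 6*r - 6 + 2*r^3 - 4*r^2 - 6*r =a^2*(-36*r - 36) + a*(r^2 - 43*r - 44) + 2*r^3 - 4*r^2 - 14*r - 8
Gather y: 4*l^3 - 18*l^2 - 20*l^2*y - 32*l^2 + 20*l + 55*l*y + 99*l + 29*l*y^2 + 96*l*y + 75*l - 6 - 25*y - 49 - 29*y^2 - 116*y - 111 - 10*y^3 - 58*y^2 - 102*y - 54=4*l^3 - 50*l^2 + 194*l - 10*y^3 + y^2*(29*l - 87) + y*(-20*l^2 + 151*l - 243) - 220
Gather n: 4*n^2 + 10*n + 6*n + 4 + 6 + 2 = 4*n^2 + 16*n + 12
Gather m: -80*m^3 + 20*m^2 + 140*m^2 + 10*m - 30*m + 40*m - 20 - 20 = -80*m^3 + 160*m^2 + 20*m - 40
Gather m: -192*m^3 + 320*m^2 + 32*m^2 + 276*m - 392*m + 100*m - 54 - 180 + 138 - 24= -192*m^3 + 352*m^2 - 16*m - 120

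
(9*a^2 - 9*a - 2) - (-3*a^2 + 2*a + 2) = 12*a^2 - 11*a - 4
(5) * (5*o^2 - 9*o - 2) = 25*o^2 - 45*o - 10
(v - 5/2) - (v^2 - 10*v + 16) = -v^2 + 11*v - 37/2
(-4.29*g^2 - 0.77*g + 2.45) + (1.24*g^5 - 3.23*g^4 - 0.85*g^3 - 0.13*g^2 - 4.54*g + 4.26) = 1.24*g^5 - 3.23*g^4 - 0.85*g^3 - 4.42*g^2 - 5.31*g + 6.71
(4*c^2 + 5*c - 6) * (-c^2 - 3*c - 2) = -4*c^4 - 17*c^3 - 17*c^2 + 8*c + 12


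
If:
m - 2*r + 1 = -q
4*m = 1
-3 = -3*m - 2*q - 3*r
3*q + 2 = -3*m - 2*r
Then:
No Solution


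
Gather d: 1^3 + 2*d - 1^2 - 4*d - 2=-2*d - 2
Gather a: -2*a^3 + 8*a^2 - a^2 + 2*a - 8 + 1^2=-2*a^3 + 7*a^2 + 2*a - 7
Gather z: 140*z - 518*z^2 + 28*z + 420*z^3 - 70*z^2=420*z^3 - 588*z^2 + 168*z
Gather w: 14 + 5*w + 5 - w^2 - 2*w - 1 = -w^2 + 3*w + 18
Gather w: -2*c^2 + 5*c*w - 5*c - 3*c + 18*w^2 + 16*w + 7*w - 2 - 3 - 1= -2*c^2 - 8*c + 18*w^2 + w*(5*c + 23) - 6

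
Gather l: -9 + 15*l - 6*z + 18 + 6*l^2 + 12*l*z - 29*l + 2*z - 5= 6*l^2 + l*(12*z - 14) - 4*z + 4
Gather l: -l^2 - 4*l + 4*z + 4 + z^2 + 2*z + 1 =-l^2 - 4*l + z^2 + 6*z + 5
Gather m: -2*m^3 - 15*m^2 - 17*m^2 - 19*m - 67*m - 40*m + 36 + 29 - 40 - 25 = -2*m^3 - 32*m^2 - 126*m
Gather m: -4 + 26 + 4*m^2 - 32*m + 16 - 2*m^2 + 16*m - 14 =2*m^2 - 16*m + 24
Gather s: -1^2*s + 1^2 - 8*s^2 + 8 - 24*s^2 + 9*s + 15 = -32*s^2 + 8*s + 24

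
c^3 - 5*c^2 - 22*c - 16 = (c - 8)*(c + 1)*(c + 2)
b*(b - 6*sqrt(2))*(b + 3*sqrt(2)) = b^3 - 3*sqrt(2)*b^2 - 36*b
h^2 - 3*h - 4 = (h - 4)*(h + 1)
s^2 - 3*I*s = s*(s - 3*I)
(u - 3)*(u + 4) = u^2 + u - 12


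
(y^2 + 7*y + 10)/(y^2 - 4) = (y + 5)/(y - 2)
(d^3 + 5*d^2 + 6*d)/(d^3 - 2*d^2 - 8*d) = (d + 3)/(d - 4)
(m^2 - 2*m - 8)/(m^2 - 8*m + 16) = (m + 2)/(m - 4)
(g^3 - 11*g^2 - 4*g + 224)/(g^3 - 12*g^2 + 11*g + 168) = (g + 4)/(g + 3)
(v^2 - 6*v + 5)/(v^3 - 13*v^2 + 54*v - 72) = (v^2 - 6*v + 5)/(v^3 - 13*v^2 + 54*v - 72)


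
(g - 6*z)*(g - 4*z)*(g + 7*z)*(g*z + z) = g^4*z - 3*g^3*z^2 + g^3*z - 46*g^2*z^3 - 3*g^2*z^2 + 168*g*z^4 - 46*g*z^3 + 168*z^4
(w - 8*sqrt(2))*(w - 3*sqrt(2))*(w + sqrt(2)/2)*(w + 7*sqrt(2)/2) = w^4 - 7*sqrt(2)*w^3 - 73*w^2/2 + 307*sqrt(2)*w/2 + 168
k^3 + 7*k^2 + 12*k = k*(k + 3)*(k + 4)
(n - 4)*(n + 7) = n^2 + 3*n - 28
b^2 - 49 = (b - 7)*(b + 7)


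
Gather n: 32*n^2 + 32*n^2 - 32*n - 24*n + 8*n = 64*n^2 - 48*n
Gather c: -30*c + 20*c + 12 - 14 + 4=2 - 10*c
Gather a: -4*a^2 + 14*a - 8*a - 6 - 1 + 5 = -4*a^2 + 6*a - 2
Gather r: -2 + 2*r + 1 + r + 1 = 3*r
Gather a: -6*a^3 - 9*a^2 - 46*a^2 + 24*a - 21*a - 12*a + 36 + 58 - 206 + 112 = -6*a^3 - 55*a^2 - 9*a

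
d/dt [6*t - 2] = 6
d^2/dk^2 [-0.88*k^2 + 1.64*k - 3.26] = -1.76000000000000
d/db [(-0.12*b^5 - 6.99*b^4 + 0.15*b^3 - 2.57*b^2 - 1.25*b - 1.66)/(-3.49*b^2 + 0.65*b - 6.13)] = (1.2564*b^6 + 48.4782*b^5 - 10.476*b^4 + 171.5898*b^3 - 8.7915*b^2 + 19.9214*b + 8.7415)/(12.1801*b^4 - 4.537*b^3 + 43.2099*b^2 - 7.969*b + 37.5769)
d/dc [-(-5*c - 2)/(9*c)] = -2/(9*c^2)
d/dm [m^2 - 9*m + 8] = 2*m - 9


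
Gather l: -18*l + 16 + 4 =20 - 18*l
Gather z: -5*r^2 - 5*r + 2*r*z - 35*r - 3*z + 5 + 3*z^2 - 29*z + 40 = -5*r^2 - 40*r + 3*z^2 + z*(2*r - 32) + 45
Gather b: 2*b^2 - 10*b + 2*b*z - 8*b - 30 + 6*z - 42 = 2*b^2 + b*(2*z - 18) + 6*z - 72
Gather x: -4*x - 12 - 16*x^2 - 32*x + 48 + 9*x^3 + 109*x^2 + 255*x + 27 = 9*x^3 + 93*x^2 + 219*x + 63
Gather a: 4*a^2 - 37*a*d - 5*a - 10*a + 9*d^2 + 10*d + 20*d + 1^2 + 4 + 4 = 4*a^2 + a*(-37*d - 15) + 9*d^2 + 30*d + 9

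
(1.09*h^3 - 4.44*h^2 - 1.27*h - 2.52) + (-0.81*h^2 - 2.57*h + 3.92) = 1.09*h^3 - 5.25*h^2 - 3.84*h + 1.4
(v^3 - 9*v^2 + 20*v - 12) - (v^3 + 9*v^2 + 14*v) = -18*v^2 + 6*v - 12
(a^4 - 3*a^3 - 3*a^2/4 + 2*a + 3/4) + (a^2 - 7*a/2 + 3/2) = a^4 - 3*a^3 + a^2/4 - 3*a/2 + 9/4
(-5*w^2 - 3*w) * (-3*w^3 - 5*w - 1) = 15*w^5 + 9*w^4 + 25*w^3 + 20*w^2 + 3*w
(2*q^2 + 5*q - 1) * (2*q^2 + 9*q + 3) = 4*q^4 + 28*q^3 + 49*q^2 + 6*q - 3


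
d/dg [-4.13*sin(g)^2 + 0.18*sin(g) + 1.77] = (0.18 - 8.26*sin(g))*cos(g)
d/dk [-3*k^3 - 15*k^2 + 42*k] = -9*k^2 - 30*k + 42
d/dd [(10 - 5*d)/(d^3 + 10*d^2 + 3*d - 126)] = 10*(d^3 + 2*d^2 - 20*d + 60)/(d^6 + 20*d^5 + 106*d^4 - 192*d^3 - 2511*d^2 - 756*d + 15876)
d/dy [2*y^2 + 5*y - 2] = 4*y + 5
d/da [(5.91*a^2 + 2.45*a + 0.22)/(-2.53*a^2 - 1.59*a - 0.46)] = (-3.1984*a^2 - 4.324*a - 0.7772)/(6.4009*a^4 + 8.0454*a^3 + 4.8557*a^2 + 1.4628*a + 0.2116)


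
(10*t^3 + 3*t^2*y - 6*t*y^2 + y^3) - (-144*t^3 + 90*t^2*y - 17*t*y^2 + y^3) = 154*t^3 - 87*t^2*y + 11*t*y^2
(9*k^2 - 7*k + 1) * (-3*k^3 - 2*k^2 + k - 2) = -27*k^5 + 3*k^4 + 20*k^3 - 27*k^2 + 15*k - 2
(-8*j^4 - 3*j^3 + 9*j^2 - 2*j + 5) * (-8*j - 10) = 64*j^5 + 104*j^4 - 42*j^3 - 74*j^2 - 20*j - 50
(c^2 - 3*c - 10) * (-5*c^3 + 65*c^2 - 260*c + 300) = -5*c^5 + 80*c^4 - 405*c^3 + 430*c^2 + 1700*c - 3000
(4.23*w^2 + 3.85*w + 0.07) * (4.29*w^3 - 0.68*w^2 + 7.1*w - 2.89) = 18.1467*w^5 + 13.6401*w^4 + 27.7153*w^3 + 15.0627*w^2 - 10.6295*w - 0.2023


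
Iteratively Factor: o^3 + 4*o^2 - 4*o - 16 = (o + 2)*(o^2 + 2*o - 8) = (o - 2)*(o + 2)*(o + 4)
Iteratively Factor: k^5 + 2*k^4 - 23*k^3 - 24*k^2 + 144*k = (k)*(k^4 + 2*k^3 - 23*k^2 - 24*k + 144) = k*(k - 3)*(k^3 + 5*k^2 - 8*k - 48) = k*(k - 3)*(k + 4)*(k^2 + k - 12) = k*(k - 3)^2*(k + 4)*(k + 4)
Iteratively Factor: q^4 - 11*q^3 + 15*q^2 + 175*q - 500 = (q - 5)*(q^3 - 6*q^2 - 15*q + 100) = (q - 5)*(q + 4)*(q^2 - 10*q + 25) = (q - 5)^2*(q + 4)*(q - 5)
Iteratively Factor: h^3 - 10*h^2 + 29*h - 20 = (h - 4)*(h^2 - 6*h + 5) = (h - 5)*(h - 4)*(h - 1)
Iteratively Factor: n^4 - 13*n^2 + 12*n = (n)*(n^3 - 13*n + 12) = n*(n - 1)*(n^2 + n - 12) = n*(n - 3)*(n - 1)*(n + 4)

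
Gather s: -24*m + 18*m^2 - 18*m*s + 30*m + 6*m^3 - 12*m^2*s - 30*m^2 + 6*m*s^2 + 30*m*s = 6*m^3 - 12*m^2 + 6*m*s^2 + 6*m + s*(-12*m^2 + 12*m)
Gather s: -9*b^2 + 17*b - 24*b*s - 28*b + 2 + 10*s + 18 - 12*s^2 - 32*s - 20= -9*b^2 - 11*b - 12*s^2 + s*(-24*b - 22)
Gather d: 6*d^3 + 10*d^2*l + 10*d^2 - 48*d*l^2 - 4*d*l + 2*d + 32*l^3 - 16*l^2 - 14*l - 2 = 6*d^3 + d^2*(10*l + 10) + d*(-48*l^2 - 4*l + 2) + 32*l^3 - 16*l^2 - 14*l - 2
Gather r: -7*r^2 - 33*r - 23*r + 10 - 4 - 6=-7*r^2 - 56*r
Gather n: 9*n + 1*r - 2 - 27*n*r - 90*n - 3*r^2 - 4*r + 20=n*(-27*r - 81) - 3*r^2 - 3*r + 18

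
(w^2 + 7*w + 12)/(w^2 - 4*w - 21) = (w + 4)/(w - 7)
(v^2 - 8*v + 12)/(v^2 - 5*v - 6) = (v - 2)/(v + 1)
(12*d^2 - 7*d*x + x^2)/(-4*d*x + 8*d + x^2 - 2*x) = (-3*d + x)/(x - 2)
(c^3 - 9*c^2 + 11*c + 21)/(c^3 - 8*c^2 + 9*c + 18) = (c - 7)/(c - 6)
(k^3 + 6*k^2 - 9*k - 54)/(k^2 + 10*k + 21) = (k^2 + 3*k - 18)/(k + 7)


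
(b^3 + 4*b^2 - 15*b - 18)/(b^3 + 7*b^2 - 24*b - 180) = (b^2 - 2*b - 3)/(b^2 + b - 30)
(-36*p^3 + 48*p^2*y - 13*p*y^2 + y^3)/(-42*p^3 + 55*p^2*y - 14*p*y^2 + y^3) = (-6*p + y)/(-7*p + y)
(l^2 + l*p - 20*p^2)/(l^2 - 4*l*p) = (l + 5*p)/l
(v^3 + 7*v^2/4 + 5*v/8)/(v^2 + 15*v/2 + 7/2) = v*(4*v + 5)/(4*(v + 7))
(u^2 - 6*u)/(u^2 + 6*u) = (u - 6)/(u + 6)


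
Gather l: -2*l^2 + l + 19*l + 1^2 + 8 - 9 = -2*l^2 + 20*l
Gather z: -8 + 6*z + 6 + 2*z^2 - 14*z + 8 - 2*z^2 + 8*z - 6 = 0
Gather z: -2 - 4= -6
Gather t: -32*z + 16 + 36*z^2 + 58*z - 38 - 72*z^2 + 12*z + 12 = -36*z^2 + 38*z - 10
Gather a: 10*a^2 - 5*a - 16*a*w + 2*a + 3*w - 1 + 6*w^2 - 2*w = 10*a^2 + a*(-16*w - 3) + 6*w^2 + w - 1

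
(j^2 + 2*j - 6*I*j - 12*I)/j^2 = (j^2 + j*(2 - 6*I) - 12*I)/j^2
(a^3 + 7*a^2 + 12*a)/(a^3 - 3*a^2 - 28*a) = (a + 3)/(a - 7)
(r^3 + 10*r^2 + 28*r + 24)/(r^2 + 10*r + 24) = (r^2 + 4*r + 4)/(r + 4)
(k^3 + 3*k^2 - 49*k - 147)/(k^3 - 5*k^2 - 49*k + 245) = (k + 3)/(k - 5)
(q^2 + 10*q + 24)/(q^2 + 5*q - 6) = (q + 4)/(q - 1)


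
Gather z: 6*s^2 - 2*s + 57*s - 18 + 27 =6*s^2 + 55*s + 9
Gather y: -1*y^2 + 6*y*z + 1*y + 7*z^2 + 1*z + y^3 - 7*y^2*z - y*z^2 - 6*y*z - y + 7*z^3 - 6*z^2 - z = y^3 + y^2*(-7*z - 1) - y*z^2 + 7*z^3 + z^2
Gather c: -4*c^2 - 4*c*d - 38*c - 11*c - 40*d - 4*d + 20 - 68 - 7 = -4*c^2 + c*(-4*d - 49) - 44*d - 55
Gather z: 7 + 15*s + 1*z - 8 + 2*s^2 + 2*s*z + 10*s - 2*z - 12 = 2*s^2 + 25*s + z*(2*s - 1) - 13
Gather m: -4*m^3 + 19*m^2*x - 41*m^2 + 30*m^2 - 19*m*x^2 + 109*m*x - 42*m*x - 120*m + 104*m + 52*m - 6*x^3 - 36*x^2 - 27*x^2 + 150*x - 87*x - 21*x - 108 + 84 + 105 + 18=-4*m^3 + m^2*(19*x - 11) + m*(-19*x^2 + 67*x + 36) - 6*x^3 - 63*x^2 + 42*x + 99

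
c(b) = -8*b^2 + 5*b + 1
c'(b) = 5 - 16*b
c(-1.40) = -21.68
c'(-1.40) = 27.40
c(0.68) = 0.70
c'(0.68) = -5.88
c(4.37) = -129.93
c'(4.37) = -64.92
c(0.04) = 1.19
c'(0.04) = 4.36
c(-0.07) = 0.61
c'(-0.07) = 6.12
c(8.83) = -578.60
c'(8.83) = -136.28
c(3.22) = -65.85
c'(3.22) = -46.52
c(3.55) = -82.07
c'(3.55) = -51.80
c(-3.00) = -86.00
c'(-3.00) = 53.00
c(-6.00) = -317.00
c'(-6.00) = 101.00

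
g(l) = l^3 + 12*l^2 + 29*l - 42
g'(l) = 3*l^2 + 24*l + 29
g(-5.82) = -1.45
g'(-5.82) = -9.06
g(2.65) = 137.73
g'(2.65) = 113.67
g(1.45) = 28.33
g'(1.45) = 70.11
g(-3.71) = -35.49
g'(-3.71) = -18.75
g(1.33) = 20.15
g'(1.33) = 66.23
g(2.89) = 166.17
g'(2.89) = 123.42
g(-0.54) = -54.32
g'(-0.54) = 16.91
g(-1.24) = -61.42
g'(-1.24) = 3.85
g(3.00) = 180.00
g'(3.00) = 128.00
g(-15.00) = -1152.00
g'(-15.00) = 344.00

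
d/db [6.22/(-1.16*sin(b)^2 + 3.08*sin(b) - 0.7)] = (14.4304*sin(b) - 19.1576)*cos(b)/(1.16*sin(b)^2 - 3.08*sin(b) + 0.7)^2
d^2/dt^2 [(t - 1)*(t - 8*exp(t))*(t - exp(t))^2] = -10*t^3*exp(t) + 68*t^2*exp(2*t) - 50*t^2*exp(t) + 12*t^2 - 72*t*exp(3*t) + 68*t*exp(2*t) - 20*t*exp(t) - 6*t + 24*exp(3*t) - 34*exp(2*t) + 20*exp(t)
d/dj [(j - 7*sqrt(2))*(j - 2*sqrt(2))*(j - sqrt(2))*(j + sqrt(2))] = 4*j^3 - 27*sqrt(2)*j^2 + 52*j + 18*sqrt(2)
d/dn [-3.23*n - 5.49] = -3.23000000000000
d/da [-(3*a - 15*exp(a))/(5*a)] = 3*(a - 1)*exp(a)/a^2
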